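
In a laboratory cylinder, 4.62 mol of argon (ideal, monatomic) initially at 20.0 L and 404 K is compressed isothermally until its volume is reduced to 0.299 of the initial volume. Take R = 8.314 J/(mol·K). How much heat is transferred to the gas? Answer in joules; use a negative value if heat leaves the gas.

-18700 J

P₁ = nRT₁/V₁ = 4.62×8.314×404/20.0 = 776 kPa.
Isothermal: T stays 404 K; PV = const ⇒ V₂ = 5.98 L, P₂ = 2590 kPa.
ΔU = 0 (ideal gas, T constant).
W = nRT ln(V₂/V₁) = 4.62×8.314×404×ln(0.299) = -18700 J.
Q = ΔU + W = -18700 J.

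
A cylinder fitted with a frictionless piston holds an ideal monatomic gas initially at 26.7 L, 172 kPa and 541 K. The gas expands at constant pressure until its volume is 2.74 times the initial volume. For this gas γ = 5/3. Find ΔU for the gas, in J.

12000 J

n = P₁V₁/(RT₁) = 172×26.7/(8.314×541) = 1.02 mol.
Isobaric: P stays 172 kPa; V/T = const ⇒ T₂ = 1480 K, V₂ = 73.2 L.
For an ideal gas ΔU = nCvΔT with Cv = (3/2)R = 12.5 J/(mol·K).
ΔU = 1.02×12.5×(1480−541) = 12000 J.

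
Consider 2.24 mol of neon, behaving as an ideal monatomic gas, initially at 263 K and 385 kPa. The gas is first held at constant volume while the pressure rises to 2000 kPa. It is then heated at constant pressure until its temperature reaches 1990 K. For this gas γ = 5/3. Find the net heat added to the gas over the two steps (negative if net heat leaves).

59900 J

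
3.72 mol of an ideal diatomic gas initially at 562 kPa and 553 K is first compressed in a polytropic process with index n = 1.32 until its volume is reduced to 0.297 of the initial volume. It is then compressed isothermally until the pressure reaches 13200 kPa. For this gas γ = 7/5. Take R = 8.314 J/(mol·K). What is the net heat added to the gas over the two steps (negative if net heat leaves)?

-44300 J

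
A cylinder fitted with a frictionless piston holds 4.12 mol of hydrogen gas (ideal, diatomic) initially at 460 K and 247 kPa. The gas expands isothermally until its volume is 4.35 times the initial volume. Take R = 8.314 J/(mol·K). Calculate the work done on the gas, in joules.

V₁ = nRT₁/P₁ = 4.12×8.314×460/247 = 63.8 L.
Isothermal: T stays 460 K; PV = const ⇒ V₂ = 277 L, P₂ = 56.8 kPa.
W = nRT ln(V₂/V₁) = 4.12×8.314×460×ln(4.35) = 23200 J.
Work done on the gas = −W_by = -23200 J.

-23200 J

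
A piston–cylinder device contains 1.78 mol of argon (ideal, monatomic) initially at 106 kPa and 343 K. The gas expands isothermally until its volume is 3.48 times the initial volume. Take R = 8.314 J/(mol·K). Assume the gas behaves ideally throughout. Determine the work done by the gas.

V₁ = nRT₁/P₁ = 1.78×8.314×343/106 = 47.9 L.
Isothermal: T stays 343 K; PV = const ⇒ V₂ = 167 L, P₂ = 30.5 kPa.
W = nRT ln(V₂/V₁) = 1.78×8.314×343×ln(3.48) = 6330 J.

6330 J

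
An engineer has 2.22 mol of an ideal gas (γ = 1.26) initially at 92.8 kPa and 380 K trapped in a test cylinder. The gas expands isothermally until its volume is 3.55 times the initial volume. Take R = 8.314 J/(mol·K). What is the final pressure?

26.1 kPa

V₁ = nRT₁/P₁ = 2.22×8.314×380/92.8 = 75.6 L.
Isothermal: T stays 380 K; PV = const ⇒ V₂ = 268 L, P₂ = 26.1 kPa.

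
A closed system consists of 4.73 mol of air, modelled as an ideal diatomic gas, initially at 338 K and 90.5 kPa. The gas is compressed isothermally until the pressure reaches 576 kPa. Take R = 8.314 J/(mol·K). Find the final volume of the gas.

23.1 L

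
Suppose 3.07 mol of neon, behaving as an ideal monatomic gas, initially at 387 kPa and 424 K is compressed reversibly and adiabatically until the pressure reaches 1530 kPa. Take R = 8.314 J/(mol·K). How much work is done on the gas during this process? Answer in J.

V₁ = nRT₁/P₁ = 3.07×8.314×424/387 = 28.0 L.
Adiabatic: T₂/T₁ = (P₂/P₁)^((γ−1)/γ) ⇒ T₂ = 424×(3.95)^0.400 = 735 K; V₂ = 12.3 L.
ΔU = nCvΔT = 3.07×12.5×(735−424) = 11900 J.
Q = 0 for an adiabatic process, so W = −ΔU = -11900 J.
Work done on the gas = −W_by = 11900 J.

11900 J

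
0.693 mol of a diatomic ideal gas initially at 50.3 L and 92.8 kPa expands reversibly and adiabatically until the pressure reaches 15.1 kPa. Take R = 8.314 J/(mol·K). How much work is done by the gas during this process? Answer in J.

4720 J

T₁ = P₁V₁/(nR) = 92.8×50.3/(0.693×8.314) = 810 K.
Adiabatic: T₂/T₁ = (P₂/P₁)^((γ−1)/γ) ⇒ T₂ = 810×(0.163)^0.286 = 482 K; V₂ = 184 L.
ΔU = nCvΔT = 0.693×20.8×(482−810) = -4720 J.
Q = 0 for an adiabatic process, so W = −ΔU = 4720 J.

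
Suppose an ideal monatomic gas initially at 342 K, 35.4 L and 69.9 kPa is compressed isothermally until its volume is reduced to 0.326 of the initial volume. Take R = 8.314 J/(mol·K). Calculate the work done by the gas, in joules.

-2770 J

n = P₁V₁/(RT₁) = 69.9×35.4/(8.314×342) = 0.870 mol.
Isothermal: T stays 342 K; PV = const ⇒ V₂ = 11.5 L, P₂ = 214 kPa.
W = nRT ln(V₂/V₁) = 0.870×8.314×342×ln(0.326) = -2770 J.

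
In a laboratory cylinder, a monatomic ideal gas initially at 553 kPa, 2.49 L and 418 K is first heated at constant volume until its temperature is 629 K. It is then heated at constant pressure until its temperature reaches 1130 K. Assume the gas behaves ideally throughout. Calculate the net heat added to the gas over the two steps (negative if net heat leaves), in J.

n = P₁V₁/(RT₁) = 553×2.49/(8.314×418) = 0.396 mol.
Step 1 — Isochoric: V stays 2.49 L; P/T = const ⇒ T₂ = 629 K, P₂ = 832 kPa.
W = 0 (no volume change).
ΔU = nCvΔT = 0.396×12.5×(629−418) = 1040 J.
Q = ΔU = 1040 J.
State after step 1: P = 832 kPa, V = 2.49 L, T = 629 K.
Step 2 — Isobaric: P stays 832 kPa; V/T = const ⇒ T₂ = 1130 K, V₂ = 4.47 L.
W = PΔV = 832×(4.47−2.49) kPa·L = 1650 J.
ΔU = nCvΔT = 0.396×12.5×(1130−629) = 2480 J.
Q = ΔU + W = nCpΔT = 4130 J.
Net over both steps: W = 1650 J, Q = 5170 J, ΔU = 3520 J.

5170 J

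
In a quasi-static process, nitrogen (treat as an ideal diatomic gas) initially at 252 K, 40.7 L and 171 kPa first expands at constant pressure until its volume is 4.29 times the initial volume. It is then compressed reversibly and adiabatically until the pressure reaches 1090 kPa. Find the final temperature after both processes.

1840 K

n = P₁V₁/(RT₁) = 171×40.7/(8.314×252) = 3.32 mol.
Step 1 — Isobaric: P stays 171 kPa; V/T = const ⇒ T₂ = 1080 K, V₂ = 175 L.
W = PΔV = 171×(175−40.7) kPa·L = 22900 J.
ΔU = nCvΔT = 3.32×20.8×(1080−252) = 57200 J.
Q = ΔU + W = nCpΔT = 80100 J.
State after step 1: P = 171 kPa, V = 175 L, T = 1080 K.
Step 2 — Adiabatic: T₂/T₁ = (P₂/P₁)^((γ−1)/γ) ⇒ T₂ = 1080×(6.37)^0.286 = 1840 K; V₂ = 46.5 L.
ΔU = nCvΔT = 3.32×20.8×(1840−1080) = 52100 J.
Q = 0 for an adiabatic process, so W = −ΔU = -52100 J.
Net over both steps: W = -29200 J, Q = 80100 J, ΔU = 109000 J.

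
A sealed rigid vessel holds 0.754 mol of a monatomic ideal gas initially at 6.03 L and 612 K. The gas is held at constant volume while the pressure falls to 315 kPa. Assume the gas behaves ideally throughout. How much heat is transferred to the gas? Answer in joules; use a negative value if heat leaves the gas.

P₁ = nRT₁/V₁ = 0.754×8.314×612/6.03 = 636 kPa.
Isochoric: V stays 6.03 L; P/T = const ⇒ T₂ = 303 K, P₂ = 315 kPa.
W = 0 (no volume change).
ΔU = nCvΔT = 0.754×12.5×(303−612) = -2910 J.
Q = ΔU = -2910 J.

-2910 J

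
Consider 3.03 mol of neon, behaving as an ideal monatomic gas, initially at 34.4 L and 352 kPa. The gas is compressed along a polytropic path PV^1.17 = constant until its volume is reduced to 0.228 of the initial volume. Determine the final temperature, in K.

618 K

T₁ = P₁V₁/(nR) = 352×34.4/(3.03×8.314) = 481 K.
Polytropic n=1.17: T₂ = T₁(V₁/V₂)^(n−1) = 481×(4.39)^0.17 = 618 K; P₂ = P₁(V₁/V₂)^n = 1980 kPa.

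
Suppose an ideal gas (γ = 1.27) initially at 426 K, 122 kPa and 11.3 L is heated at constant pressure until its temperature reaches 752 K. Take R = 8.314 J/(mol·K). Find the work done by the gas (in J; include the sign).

n = P₁V₁/(RT₁) = 122×11.3/(8.314×426) = 0.389 mol.
Isobaric: P stays 122 kPa; V/T = const ⇒ T₂ = 752 K, V₂ = 19.9 L.
W = PΔV = 122×(19.9−11.3) kPa·L = 1050 J.

1050 J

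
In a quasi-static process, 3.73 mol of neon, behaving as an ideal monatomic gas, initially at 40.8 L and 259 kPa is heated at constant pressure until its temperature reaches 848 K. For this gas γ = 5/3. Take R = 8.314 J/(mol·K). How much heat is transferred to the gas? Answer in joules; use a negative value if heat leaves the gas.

T₁ = P₁V₁/(nR) = 259×40.8/(3.73×8.314) = 341 K.
Isobaric: P stays 259 kPa; V/T = const ⇒ T₂ = 848 K, V₂ = 102 L.
W = PΔV = 259×(102−40.8) kPa·L = 15700 J.
ΔU = nCvΔT = 3.73×12.5×(848−341) = 23600 J.
Q = ΔU + W = nCpΔT = 39300 J.

39300 J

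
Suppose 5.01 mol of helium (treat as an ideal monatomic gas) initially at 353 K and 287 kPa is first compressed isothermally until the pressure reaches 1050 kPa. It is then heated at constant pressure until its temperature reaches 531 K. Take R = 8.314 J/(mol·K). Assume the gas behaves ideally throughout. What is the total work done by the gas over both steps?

-11700 J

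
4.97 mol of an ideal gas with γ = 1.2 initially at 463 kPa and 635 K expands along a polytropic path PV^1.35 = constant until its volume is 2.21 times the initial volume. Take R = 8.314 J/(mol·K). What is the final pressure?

159 kPa

V₁ = nRT₁/P₁ = 4.97×8.314×635/463 = 56.7 L.
Polytropic n=1.35: T₂ = T₁(V₁/V₂)^(n−1) = 635×(0.452)^0.35 = 481 K; P₂ = P₁(V₁/V₂)^n = 159 kPa.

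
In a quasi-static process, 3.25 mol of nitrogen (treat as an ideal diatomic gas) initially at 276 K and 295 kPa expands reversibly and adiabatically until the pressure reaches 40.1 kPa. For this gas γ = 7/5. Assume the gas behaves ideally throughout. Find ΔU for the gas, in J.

V₁ = nRT₁/P₁ = 3.25×8.314×276/295 = 25.3 L.
Adiabatic: T₂/T₁ = (P₂/P₁)^((γ−1)/γ) ⇒ T₂ = 276×(0.136)^0.286 = 156 K; V₂ = 105 L.
For an ideal gas ΔU = nCvΔT with Cv = (5/2)R = 20.8 J/(mol·K).
ΔU = 3.25×20.8×(156−276) = -8100 J.

-8100 J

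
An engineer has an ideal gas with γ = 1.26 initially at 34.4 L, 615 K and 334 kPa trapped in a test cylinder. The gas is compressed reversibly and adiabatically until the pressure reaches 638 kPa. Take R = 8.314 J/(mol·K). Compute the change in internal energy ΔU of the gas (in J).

6310 J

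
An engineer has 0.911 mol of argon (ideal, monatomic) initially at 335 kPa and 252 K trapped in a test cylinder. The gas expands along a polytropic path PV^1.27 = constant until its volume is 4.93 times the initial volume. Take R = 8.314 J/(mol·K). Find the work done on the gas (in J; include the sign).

V₁ = nRT₁/P₁ = 0.911×8.314×252/335 = 5.70 L.
Polytropic n=1.27: T₂ = T₁(V₁/V₂)^(n−1) = 252×(0.203)^0.27 = 164 K; P₂ = P₁(V₁/V₂)^n = 44.2 kPa.
W = (P₁V₁−P₂V₂)/(n−1) = (335×5.70−44.2×28.1)/0.27 = 2470 J.
Work done on the gas = −W_by = -2470 J.

-2470 J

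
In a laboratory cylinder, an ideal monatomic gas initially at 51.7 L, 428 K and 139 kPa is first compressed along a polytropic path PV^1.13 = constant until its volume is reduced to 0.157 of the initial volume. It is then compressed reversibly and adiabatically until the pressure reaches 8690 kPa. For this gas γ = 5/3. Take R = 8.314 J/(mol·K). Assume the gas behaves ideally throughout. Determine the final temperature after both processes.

n = P₁V₁/(RT₁) = 139×51.7/(8.314×428) = 2.02 mol.
Step 1 — Polytropic n=1.13: T₂ = T₁(V₁/V₂)^(n−1) = 428×(6.37)^0.13 = 544 K; P₂ = P₁(V₁/V₂)^n = 1130 kPa.
W = (P₁V₁−P₂V₂)/(n−1) = (139×51.7−1130×8.12)/0.13 = -15000 J.
ΔU = nCvΔT = 2.02×12.5×(544−428) = 2930 J.
Q = ΔU + W = -12100 J.
State after step 1: P = 1130 kPa, V = 8.12 L, T = 544 K.
Step 2 — Adiabatic: T₂/T₁ = (P₂/P₁)^((γ−1)/γ) ⇒ T₂ = 544×(7.72)^0.400 = 1230 K; V₂ = 2.38 L.
ΔU = nCvΔT = 2.02×12.5×(1230−544) = 17300 J.
Q = 0 for an adiabatic process, so W = −ΔU = -17300 J.
Net over both steps: W = -32400 J, Q = -12100 J, ΔU = 20300 J.

1230 K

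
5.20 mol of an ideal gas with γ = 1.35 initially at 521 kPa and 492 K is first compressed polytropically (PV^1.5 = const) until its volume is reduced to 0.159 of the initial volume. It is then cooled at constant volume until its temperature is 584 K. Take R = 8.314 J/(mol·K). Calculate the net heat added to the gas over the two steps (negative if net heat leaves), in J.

-52800 J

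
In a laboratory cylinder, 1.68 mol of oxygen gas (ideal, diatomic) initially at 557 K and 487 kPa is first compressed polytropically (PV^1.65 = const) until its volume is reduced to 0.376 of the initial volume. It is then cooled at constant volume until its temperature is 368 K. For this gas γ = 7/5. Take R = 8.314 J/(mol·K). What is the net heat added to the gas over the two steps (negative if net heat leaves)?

V₁ = nRT₁/P₁ = 1.68×8.314×557/487 = 16.0 L.
Step 1 — Polytropic n=1.65: T₂ = T₁(V₁/V₂)^(n−1) = 557×(2.66)^0.65 = 1050 K; P₂ = P₁(V₁/V₂)^n = 2450 kPa.
W = (P₁V₁−P₂V₂)/(n−1) = (487×16.0−2450×6.01)/0.65 = -10600 J.
ΔU = nCvΔT = 1.68×20.8×(1050−557) = 17300 J.
Q = ΔU + W = 6650 J.
State after step 1: P = 2450 kPa, V = 6.01 L, T = 1050 K.
Step 2 — Isochoric: V stays 6.01 L; P/T = const ⇒ T₂ = 368 K, P₂ = 856 kPa.
W = 0 (no volume change).
ΔU = nCvΔT = 1.68×20.8×(368−1050) = -23900 J.
Q = ΔU = -23900 J.
Net over both steps: W = -10600 J, Q = -17200 J, ΔU = -6600 J.

-17200 J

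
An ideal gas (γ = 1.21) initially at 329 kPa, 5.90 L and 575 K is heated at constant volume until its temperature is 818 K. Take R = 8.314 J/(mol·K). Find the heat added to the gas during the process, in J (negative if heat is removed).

3910 J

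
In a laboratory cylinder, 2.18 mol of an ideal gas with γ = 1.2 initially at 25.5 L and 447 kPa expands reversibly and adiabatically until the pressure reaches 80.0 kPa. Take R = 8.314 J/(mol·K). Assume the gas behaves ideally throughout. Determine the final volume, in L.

107 L

T₁ = P₁V₁/(nR) = 447×25.5/(2.18×8.314) = 629 K.
Adiabatic: T₂/T₁ = (P₂/P₁)^((γ−1)/γ) ⇒ T₂ = 629×(0.179)^0.167 = 472 K; V₂ = 107 L.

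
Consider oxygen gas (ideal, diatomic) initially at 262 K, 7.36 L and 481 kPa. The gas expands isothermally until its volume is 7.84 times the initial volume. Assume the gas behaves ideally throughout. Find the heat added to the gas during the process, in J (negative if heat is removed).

7290 J

n = P₁V₁/(RT₁) = 481×7.36/(8.314×262) = 1.63 mol.
Isothermal: T stays 262 K; PV = const ⇒ V₂ = 57.7 L, P₂ = 61.4 kPa.
ΔU = 0 (ideal gas, T constant).
W = nRT ln(V₂/V₁) = 1.63×8.314×262×ln(7.84) = 7290 J.
Q = ΔU + W = 7290 J.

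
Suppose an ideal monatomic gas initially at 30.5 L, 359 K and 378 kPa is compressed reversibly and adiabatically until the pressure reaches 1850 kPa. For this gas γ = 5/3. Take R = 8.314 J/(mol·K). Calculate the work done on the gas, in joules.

15300 J

n = P₁V₁/(RT₁) = 378×30.5/(8.314×359) = 3.86 mol.
Adiabatic: T₂/T₁ = (P₂/P₁)^((γ−1)/γ) ⇒ T₂ = 359×(4.89)^0.400 = 678 K; V₂ = 11.8 L.
ΔU = nCvΔT = 3.86×12.5×(678−359) = 15300 J.
Q = 0 for an adiabatic process, so W = −ΔU = -15300 J.
Work done on the gas = −W_by = 15300 J.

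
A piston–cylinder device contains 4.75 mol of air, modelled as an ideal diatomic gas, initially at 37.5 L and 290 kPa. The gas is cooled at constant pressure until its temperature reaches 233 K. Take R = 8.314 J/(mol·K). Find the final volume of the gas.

31.7 L

T₁ = P₁V₁/(nR) = 290×37.5/(4.75×8.314) = 275 K.
Isobaric: P stays 290 kPa; V/T = const ⇒ T₂ = 233 K, V₂ = 31.7 L.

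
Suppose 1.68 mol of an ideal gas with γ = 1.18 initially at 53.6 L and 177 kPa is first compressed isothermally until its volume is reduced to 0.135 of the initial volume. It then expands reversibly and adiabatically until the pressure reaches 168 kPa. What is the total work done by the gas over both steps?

T₁ = P₁V₁/(nR) = 177×53.6/(1.68×8.314) = 679 K.
Step 1 — Isothermal: T stays 679 K; PV = const ⇒ V₂ = 7.24 L, P₂ = 1310 kPa.
ΔU = 0 (ideal gas, T constant).
W = nRT ln(V₂/V₁) = 1.68×8.314×679×ln(0.135) = -19000 J.
Q = ΔU + W = -19000 J.
State after step 1: P = 1310 kPa, V = 7.24 L, T = 679 K.
Step 2 — Adiabatic: T₂/T₁ = (P₂/P₁)^((γ−1)/γ) ⇒ T₂ = 679×(0.128)^0.153 = 496 K; V₂ = 41.3 L.
ΔU = nCvΔT = 1.68×46.2×(496−679) = -14200 J.
Q = 0 for an adiabatic process, so W = −ΔU = 14200 J.
Net over both steps: W = -4820 J, Q = -19000 J, ΔU = -14200 J.

-4820 J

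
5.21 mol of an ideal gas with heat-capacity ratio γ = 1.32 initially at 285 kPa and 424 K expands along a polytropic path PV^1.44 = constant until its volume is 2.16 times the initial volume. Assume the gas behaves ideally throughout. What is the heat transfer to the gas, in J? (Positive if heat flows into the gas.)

-4500 J

V₁ = nRT₁/P₁ = 5.21×8.314×424/285 = 64.4 L.
Polytropic n=1.44: T₂ = T₁(V₁/V₂)^(n−1) = 424×(0.463)^0.44 = 302 K; P₂ = P₁(V₁/V₂)^n = 94.0 kPa.
W = (P₁V₁−P₂V₂)/(n−1) = (285×64.4−94.0×139)/0.44 = 12000 J.
ΔU = nCvΔT = 5.21×26.0×(302−424) = -16500 J.
Q = ΔU + W = -4500 J.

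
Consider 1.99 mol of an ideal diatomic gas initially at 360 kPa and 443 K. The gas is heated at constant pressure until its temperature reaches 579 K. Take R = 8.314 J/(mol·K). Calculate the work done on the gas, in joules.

V₁ = nRT₁/P₁ = 1.99×8.314×443/360 = 20.4 L.
Isobaric: P stays 360 kPa; V/T = const ⇒ T₂ = 579 K, V₂ = 26.6 L.
W = PΔV = 360×(26.6−20.4) kPa·L = 2250 J.
Work done on the gas = −W_by = -2250 J.

-2250 J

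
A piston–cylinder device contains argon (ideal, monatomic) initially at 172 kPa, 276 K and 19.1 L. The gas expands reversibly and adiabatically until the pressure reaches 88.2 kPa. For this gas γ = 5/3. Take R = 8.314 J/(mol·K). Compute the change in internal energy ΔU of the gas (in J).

-1160 J

n = P₁V₁/(RT₁) = 172×19.1/(8.314×276) = 1.43 mol.
Adiabatic: T₂/T₁ = (P₂/P₁)^((γ−1)/γ) ⇒ T₂ = 276×(0.513)^0.400 = 211 K; V₂ = 28.5 L.
For an ideal gas ΔU = nCvΔT with Cv = (3/2)R = 12.5 J/(mol·K).
ΔU = 1.43×12.5×(211−276) = -1160 J.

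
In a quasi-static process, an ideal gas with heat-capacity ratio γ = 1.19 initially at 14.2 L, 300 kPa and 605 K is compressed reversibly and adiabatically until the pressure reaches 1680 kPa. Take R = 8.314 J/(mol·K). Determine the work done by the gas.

-7100 J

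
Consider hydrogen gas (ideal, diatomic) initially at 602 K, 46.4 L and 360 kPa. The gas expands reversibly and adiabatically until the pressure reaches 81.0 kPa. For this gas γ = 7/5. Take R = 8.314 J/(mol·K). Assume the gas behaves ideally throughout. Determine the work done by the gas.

n = P₁V₁/(RT₁) = 360×46.4/(8.314×602) = 3.34 mol.
Adiabatic: T₂/T₁ = (P₂/P₁)^((γ−1)/γ) ⇒ T₂ = 602×(0.225)^0.286 = 393 K; V₂ = 135 L.
ΔU = nCvΔT = 3.34×20.8×(393−602) = -14500 J.
Q = 0 for an adiabatic process, so W = −ΔU = 14500 J.

14500 J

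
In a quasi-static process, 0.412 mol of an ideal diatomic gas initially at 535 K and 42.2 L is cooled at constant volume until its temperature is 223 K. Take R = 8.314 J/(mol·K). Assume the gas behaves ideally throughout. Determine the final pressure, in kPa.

18.1 kPa

P₁ = nRT₁/V₁ = 0.412×8.314×535/42.2 = 43.4 kPa.
Isochoric: V stays 42.2 L; P/T = const ⇒ T₂ = 223 K, P₂ = 18.1 kPa.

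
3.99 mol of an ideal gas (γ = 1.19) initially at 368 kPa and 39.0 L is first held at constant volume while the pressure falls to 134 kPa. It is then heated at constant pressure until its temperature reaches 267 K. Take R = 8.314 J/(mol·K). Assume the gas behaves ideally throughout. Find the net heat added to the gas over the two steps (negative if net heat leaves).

T₁ = P₁V₁/(nR) = 368×39.0/(3.99×8.314) = 433 K.
Step 1 — Isochoric: V stays 39.0 L; P/T = const ⇒ T₂ = 158 K, P₂ = 134 kPa.
W = 0 (no volume change).
ΔU = nCvΔT = 3.99×43.8×(158−433) = -48000 J.
Q = ΔU = -48000 J.
State after step 1: P = 134 kPa, V = 39.0 L, T = 158 K.
Step 2 — Isobaric: P stays 134 kPa; V/T = const ⇒ T₂ = 267 K, V₂ = 66.1 L.
W = PΔV = 134×(66.1−39.0) kPa·L = 3630 J.
ΔU = nCvΔT = 3.99×43.8×(267−158) = 19100 J.
Q = ΔU + W = nCpΔT = 22700 J.
Net over both steps: W = 3630 J, Q = -25300 J, ΔU = -28900 J.

-25300 J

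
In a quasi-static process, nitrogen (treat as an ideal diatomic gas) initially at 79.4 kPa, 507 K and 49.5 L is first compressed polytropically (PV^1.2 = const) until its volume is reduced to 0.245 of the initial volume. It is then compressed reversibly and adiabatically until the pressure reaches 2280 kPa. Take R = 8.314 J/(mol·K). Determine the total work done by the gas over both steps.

-14300 J

n = P₁V₁/(RT₁) = 79.4×49.5/(8.314×507) = 0.932 mol.
Step 1 — Polytropic n=1.2: T₂ = T₁(V₁/V₂)^(n−1) = 507×(4.08)^0.20 = 672 K; P₂ = P₁(V₁/V₂)^n = 429 kPa.
W = (P₁V₁−P₂V₂)/(n−1) = (79.4×49.5−429×12.1)/0.20 = -6380 J.
ΔU = nCvΔT = 0.932×20.8×(672−507) = 3190 J.
Q = ΔU + W = -3190 J.
State after step 1: P = 429 kPa, V = 12.1 L, T = 672 K.
Step 2 — Adiabatic: T₂/T₁ = (P₂/P₁)^((γ−1)/γ) ⇒ T₂ = 672×(5.31)^0.286 = 1080 K; V₂ = 3.68 L.
ΔU = nCvΔT = 0.932×20.8×(1080−672) = 7960 J.
Q = 0 for an adiabatic process, so W = −ΔU = -7960 J.
Net over both steps: W = -14300 J, Q = -3190 J, ΔU = 11100 J.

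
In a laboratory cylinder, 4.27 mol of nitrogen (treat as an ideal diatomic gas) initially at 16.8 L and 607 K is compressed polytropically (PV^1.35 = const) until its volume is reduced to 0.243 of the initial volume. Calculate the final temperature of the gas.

P₁ = nRT₁/V₁ = 4.27×8.314×607/16.8 = 1280 kPa.
Polytropic n=1.35: T₂ = T₁(V₁/V₂)^(n−1) = 607×(4.12)^0.35 = 996 K; P₂ = P₁(V₁/V₂)^n = 8660 kPa.

996 K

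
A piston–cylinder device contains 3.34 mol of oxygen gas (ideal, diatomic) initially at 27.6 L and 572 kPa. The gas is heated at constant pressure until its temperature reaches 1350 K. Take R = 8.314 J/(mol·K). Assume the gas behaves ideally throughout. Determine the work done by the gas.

T₁ = P₁V₁/(nR) = 572×27.6/(3.34×8.314) = 569 K.
Isobaric: P stays 572 kPa; V/T = const ⇒ T₂ = 1350 K, V₂ = 65.5 L.
W = PΔV = 572×(65.5−27.6) kPa·L = 21700 J.

21700 J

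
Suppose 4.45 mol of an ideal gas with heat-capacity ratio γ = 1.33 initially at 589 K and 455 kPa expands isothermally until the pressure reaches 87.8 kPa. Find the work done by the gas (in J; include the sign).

35900 J

V₁ = nRT₁/P₁ = 4.45×8.314×589/455 = 47.9 L.
Isothermal: T stays 589 K; PV = const ⇒ V₂ = 248 L, P₂ = 87.8 kPa.
W = nRT ln(V₂/V₁) = 4.45×8.314×589×ln(5.18) = 35900 J.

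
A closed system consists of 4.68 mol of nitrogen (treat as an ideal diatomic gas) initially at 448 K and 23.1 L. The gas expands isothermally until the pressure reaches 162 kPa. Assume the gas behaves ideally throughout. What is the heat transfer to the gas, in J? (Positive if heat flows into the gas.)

26800 J

P₁ = nRT₁/V₁ = 4.68×8.314×448/23.1 = 755 kPa.
Isothermal: T stays 448 K; PV = const ⇒ V₂ = 108 L, P₂ = 162 kPa.
ΔU = 0 (ideal gas, T constant).
W = nRT ln(V₂/V₁) = 4.68×8.314×448×ln(4.66) = 26800 J.
Q = ΔU + W = 26800 J.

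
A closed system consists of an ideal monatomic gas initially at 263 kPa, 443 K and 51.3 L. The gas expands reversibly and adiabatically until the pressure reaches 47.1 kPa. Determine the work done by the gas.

n = P₁V₁/(RT₁) = 263×51.3/(8.314×443) = 3.66 mol.
Adiabatic: T₂/T₁ = (P₂/P₁)^((γ−1)/γ) ⇒ T₂ = 443×(0.179)^0.400 = 223 K; V₂ = 144 L.
ΔU = nCvΔT = 3.66×12.5×(223−443) = -10100 J.
Q = 0 for an adiabatic process, so W = −ΔU = 10100 J.

10100 J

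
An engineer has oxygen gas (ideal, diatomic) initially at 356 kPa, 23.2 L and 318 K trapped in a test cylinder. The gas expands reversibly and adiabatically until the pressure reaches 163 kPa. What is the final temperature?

Adiabatic: T₂/T₁ = (P₂/P₁)^((γ−1)/γ) ⇒ T₂ = 318×(0.458)^0.286 = 254 K; V₂ = 40.5 L.

254 K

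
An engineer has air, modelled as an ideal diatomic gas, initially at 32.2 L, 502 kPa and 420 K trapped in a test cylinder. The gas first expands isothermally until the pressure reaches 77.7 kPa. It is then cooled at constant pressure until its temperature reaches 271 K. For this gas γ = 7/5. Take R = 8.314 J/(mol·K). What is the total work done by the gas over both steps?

24400 J

n = P₁V₁/(RT₁) = 502×32.2/(8.314×420) = 4.63 mol.
Step 1 — Isothermal: T stays 420 K; PV = const ⇒ V₂ = 208 L, P₂ = 77.7 kPa.
ΔU = 0 (ideal gas, T constant).
W = nRT ln(V₂/V₁) = 4.63×8.314×420×ln(6.46) = 30200 J.
Q = ΔU + W = 30200 J.
State after step 1: P = 77.7 kPa, V = 208 L, T = 420 K.
Step 2 — Isobaric: P stays 77.7 kPa; V/T = const ⇒ T₂ = 271 K, V₂ = 134 L.
W = PΔV = 77.7×(134−208) kPa·L = -5730 J.
ΔU = nCvΔT = 4.63×20.8×(271−420) = -14300 J.
Q = ΔU + W = nCpΔT = -20100 J.
Net over both steps: W = 24400 J, Q = 10100 J, ΔU = -14300 J.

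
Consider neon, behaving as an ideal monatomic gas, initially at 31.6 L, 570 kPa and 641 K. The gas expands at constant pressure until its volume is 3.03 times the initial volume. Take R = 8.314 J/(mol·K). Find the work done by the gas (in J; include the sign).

36600 J

n = P₁V₁/(RT₁) = 570×31.6/(8.314×641) = 3.38 mol.
Isobaric: P stays 570 kPa; V/T = const ⇒ T₂ = 1940 K, V₂ = 95.7 L.
W = PΔV = 570×(95.7−31.6) kPa·L = 36600 J.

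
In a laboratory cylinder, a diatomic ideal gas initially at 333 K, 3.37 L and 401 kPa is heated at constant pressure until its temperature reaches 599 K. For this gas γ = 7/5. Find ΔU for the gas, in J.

2700 J

n = P₁V₁/(RT₁) = 401×3.37/(8.314×333) = 0.488 mol.
Isobaric: P stays 401 kPa; V/T = const ⇒ T₂ = 599 K, V₂ = 6.06 L.
For an ideal gas ΔU = nCvΔT with Cv = (5/2)R = 20.8 J/(mol·K).
ΔU = 0.488×20.8×(599−333) = 2700 J.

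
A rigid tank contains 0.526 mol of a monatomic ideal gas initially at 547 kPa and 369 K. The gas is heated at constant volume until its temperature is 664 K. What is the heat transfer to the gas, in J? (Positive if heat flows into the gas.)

V₁ = nRT₁/P₁ = 0.526×8.314×369/547 = 2.95 L.
Isochoric: V stays 2.95 L; P/T = const ⇒ T₂ = 664 K, P₂ = 984 kPa.
W = 0 (no volume change).
ΔU = nCvΔT = 0.526×12.5×(664−369) = 1940 J.
Q = ΔU = 1940 J.

1940 J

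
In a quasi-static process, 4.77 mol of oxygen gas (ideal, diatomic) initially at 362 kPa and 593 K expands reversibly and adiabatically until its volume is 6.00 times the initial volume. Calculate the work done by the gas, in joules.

30100 J

V₁ = nRT₁/P₁ = 4.77×8.314×593/362 = 65.0 L.
Adiabatic: TV^(γ−1) = const ⇒ T₂ = 593×(0.167)^0.400 = 290 K; PV^γ = const ⇒ P₂ = 29.5 kPa.
ΔU = nCvΔT = 4.77×20.8×(290−593) = -30100 J.
Q = 0 for an adiabatic process, so W = −ΔU = 30100 J.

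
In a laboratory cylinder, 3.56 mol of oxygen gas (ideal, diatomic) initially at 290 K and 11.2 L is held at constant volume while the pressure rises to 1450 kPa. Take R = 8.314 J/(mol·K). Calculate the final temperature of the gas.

549 K

P₁ = nRT₁/V₁ = 3.56×8.314×290/11.2 = 766 kPa.
Isochoric: V stays 11.2 L; P/T = const ⇒ T₂ = 549 K, P₂ = 1450 kPa.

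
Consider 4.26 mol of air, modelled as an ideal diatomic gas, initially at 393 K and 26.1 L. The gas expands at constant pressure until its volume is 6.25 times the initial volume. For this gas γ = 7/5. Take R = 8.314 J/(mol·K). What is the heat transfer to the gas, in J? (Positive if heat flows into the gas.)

256000 J

P₁ = nRT₁/V₁ = 4.26×8.314×393/26.1 = 533 kPa.
Isobaric: P stays 533 kPa; V/T = const ⇒ T₂ = 2460 K, V₂ = 163 L.
W = PΔV = 533×(163−26.1) kPa·L = 73100 J.
ΔU = nCvΔT = 4.26×20.8×(2460−393) = 183000 J.
Q = ΔU + W = nCpΔT = 256000 J.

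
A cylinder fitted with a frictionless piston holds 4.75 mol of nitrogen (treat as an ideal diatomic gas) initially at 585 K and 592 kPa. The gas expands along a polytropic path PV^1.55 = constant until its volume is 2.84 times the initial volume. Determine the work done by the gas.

V₁ = nRT₁/P₁ = 4.75×8.314×585/592 = 39.0 L.
Polytropic n=1.55: T₂ = T₁(V₁/V₂)^(n−1) = 585×(0.352)^0.55 = 329 K; P₂ = P₁(V₁/V₂)^n = 117 kPa.
W = (P₁V₁−P₂V₂)/(n−1) = (592×39.0−117×111)/0.55 = 18300 J.

18300 J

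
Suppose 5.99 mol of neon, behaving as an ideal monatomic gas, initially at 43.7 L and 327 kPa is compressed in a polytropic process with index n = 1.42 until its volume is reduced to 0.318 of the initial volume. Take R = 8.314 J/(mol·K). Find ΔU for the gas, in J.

T₁ = P₁V₁/(nR) = 327×43.7/(5.99×8.314) = 287 K.
Polytropic n=1.42: T₂ = T₁(V₁/V₂)^(n−1) = 287×(3.14)^0.42 = 464 K; P₂ = P₁(V₁/V₂)^n = 1660 kPa.
For an ideal gas ΔU = nCvΔT with Cv = (3/2)R = 12.5 J/(mol·K).
ΔU = 5.99×12.5×(464−287) = 13200 J.

13200 J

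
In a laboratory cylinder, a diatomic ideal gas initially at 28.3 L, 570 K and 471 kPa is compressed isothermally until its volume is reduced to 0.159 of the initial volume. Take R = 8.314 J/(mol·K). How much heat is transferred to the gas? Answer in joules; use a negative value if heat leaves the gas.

n = P₁V₁/(RT₁) = 471×28.3/(8.314×570) = 2.81 mol.
Isothermal: T stays 570 K; PV = const ⇒ V₂ = 4.50 L, P₂ = 2960 kPa.
ΔU = 0 (ideal gas, T constant).
W = nRT ln(V₂/V₁) = 2.81×8.314×570×ln(0.159) = -24500 J.
Q = ΔU + W = -24500 J.

-24500 J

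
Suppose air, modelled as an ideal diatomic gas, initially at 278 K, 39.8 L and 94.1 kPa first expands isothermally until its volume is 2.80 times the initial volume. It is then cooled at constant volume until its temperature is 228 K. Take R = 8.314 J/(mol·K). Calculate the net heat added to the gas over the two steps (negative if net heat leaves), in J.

n = P₁V₁/(RT₁) = 94.1×39.8/(8.314×278) = 1.62 mol.
Step 1 — Isothermal: T stays 278 K; PV = const ⇒ V₂ = 111 L, P₂ = 33.6 kPa.
ΔU = 0 (ideal gas, T constant).
W = nRT ln(V₂/V₁) = 1.62×8.314×278×ln(2.80) = 3860 J.
Q = ΔU + W = 3860 J.
State after step 1: P = 33.6 kPa, V = 111 L, T = 278 K.
Step 2 — Isochoric: V stays 111 L; P/T = const ⇒ T₂ = 228 K, P₂ = 27.6 kPa.
W = 0 (no volume change).
ΔU = nCvΔT = 1.62×20.8×(228−278) = -1680 J.
Q = ΔU = -1680 J.
Net over both steps: W = 3860 J, Q = 2170 J, ΔU = -1680 J.

2170 J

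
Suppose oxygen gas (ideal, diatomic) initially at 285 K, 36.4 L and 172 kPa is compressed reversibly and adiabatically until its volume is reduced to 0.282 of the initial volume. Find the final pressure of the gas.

1010 kPa

Adiabatic: TV^(γ−1) = const ⇒ T₂ = 285×(3.55)^0.400 = 473 K; PV^γ = const ⇒ P₂ = 1010 kPa.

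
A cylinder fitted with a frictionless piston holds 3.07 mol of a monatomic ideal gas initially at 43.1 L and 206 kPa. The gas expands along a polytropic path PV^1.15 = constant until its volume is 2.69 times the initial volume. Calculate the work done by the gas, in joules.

T₁ = P₁V₁/(nR) = 206×43.1/(3.07×8.314) = 348 K.
Polytropic n=1.15: T₂ = T₁(V₁/V₂)^(n−1) = 348×(0.372)^0.15 = 300 K; P₂ = P₁(V₁/V₂)^n = 66.0 kPa.
W = (P₁V₁−P₂V₂)/(n−1) = (206×43.1−66.0×116)/0.15 = 8160 J.

8160 J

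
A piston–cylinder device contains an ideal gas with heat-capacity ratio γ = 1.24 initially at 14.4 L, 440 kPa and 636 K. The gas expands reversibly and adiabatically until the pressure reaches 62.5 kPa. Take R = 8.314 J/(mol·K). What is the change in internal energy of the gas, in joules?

-8310 J

n = P₁V₁/(RT₁) = 440×14.4/(8.314×636) = 1.20 mol.
Adiabatic: T₂/T₁ = (P₂/P₁)^((γ−1)/γ) ⇒ T₂ = 636×(0.142)^0.194 = 436 K; V₂ = 69.5 L.
For an ideal gas ΔU = nCvΔT with Cv = R/(γ−1) = 34.6 J/(mol·K).
ΔU = 1.20×34.6×(436−636) = -8310 J.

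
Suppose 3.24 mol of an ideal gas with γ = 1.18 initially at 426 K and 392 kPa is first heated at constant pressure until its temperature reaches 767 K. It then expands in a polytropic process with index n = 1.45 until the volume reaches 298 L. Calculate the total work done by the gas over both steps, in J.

34000 J

V₁ = nRT₁/P₁ = 3.24×8.314×426/392 = 29.3 L.
Step 1 — Isobaric: P stays 392 kPa; V/T = const ⇒ T₂ = 767 K, V₂ = 52.7 L.
W = PΔV = 392×(52.7−29.3) kPa·L = 9190 J.
ΔU = nCvΔT = 3.24×46.2×(767−426) = 51000 J.
Q = ΔU + W = nCpΔT = 60200 J.
State after step 1: P = 392 kPa, V = 52.7 L, T = 767 K.
Step 2 — Polytropic n=1.45: T₂ = T₁(V₁/V₂)^(n−1) = 767×(0.177)^0.45 = 352 K; P₂ = P₁(V₁/V₂)^n = 31.8 kPa.
W = (P₁V₁−P₂V₂)/(n−1) = (392×52.7−31.8×298)/0.45 = 24900 J.
ΔU = nCvΔT = 3.24×46.2×(352−767) = -62100 J.
Q = ΔU + W = -37300 J.
Net over both steps: W = 34000 J, Q = 22900 J, ΔU = -11100 J.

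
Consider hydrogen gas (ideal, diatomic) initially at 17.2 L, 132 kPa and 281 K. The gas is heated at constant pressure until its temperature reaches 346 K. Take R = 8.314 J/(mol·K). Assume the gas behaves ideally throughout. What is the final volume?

Isobaric: P stays 132 kPa; V/T = const ⇒ T₂ = 346 K, V₂ = 21.2 L.

21.2 L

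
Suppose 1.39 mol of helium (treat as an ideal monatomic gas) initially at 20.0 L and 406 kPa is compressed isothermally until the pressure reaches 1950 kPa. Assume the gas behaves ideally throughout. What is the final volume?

T₁ = P₁V₁/(nR) = 406×20.0/(1.39×8.314) = 703 K.
Isothermal: T stays 703 K; PV = const ⇒ V₂ = 4.16 L, P₂ = 1950 kPa.

4.16 L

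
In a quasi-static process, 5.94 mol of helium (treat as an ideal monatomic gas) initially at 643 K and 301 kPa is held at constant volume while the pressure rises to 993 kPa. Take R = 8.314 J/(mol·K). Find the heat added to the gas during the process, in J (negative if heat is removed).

V₁ = nRT₁/P₁ = 5.94×8.314×643/301 = 105 L.
Isochoric: V stays 105 L; P/T = const ⇒ T₂ = 2120 K, P₂ = 993 kPa.
W = 0 (no volume change).
ΔU = nCvΔT = 5.94×12.5×(2120−643) = 110000 J.
Q = ΔU = 110000 J.

110000 J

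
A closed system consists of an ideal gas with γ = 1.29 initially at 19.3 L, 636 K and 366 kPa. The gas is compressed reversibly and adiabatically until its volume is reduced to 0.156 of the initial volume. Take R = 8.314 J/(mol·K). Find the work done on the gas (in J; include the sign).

17400 J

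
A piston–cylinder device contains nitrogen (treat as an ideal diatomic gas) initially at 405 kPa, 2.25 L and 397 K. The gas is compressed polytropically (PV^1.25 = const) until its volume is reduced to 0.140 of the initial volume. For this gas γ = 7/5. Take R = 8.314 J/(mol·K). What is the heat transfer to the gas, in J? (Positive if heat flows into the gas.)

-868 J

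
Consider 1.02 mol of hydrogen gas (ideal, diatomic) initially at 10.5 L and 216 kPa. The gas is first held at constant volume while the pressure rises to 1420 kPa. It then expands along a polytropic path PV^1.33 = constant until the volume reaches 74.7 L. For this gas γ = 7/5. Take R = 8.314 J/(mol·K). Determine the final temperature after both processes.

920 K

T₁ = P₁V₁/(nR) = 216×10.5/(1.02×8.314) = 267 K.
Step 1 — Isochoric: V stays 10.5 L; P/T = const ⇒ T₂ = 1760 K, P₂ = 1420 kPa.
W = 0 (no volume change).
ΔU = nCvΔT = 1.02×20.8×(1760−267) = 31600 J.
Q = ΔU = 31600 J.
State after step 1: P = 1420 kPa, V = 10.5 L, T = 1760 K.
Step 2 — Polytropic n=1.33: T₂ = T₁(V₁/V₂)^(n−1) = 1760×(0.141)^0.33 = 920 K; P₂ = P₁(V₁/V₂)^n = 104 kPa.
W = (P₁V₁−P₂V₂)/(n−1) = (1420×10.5−104×74.7)/0.33 = 21500 J.
ΔU = nCvΔT = 1.02×20.8×(920−1760) = -17800 J.
Q = ΔU + W = 3770 J.
Net over both steps: W = 21500 J, Q = 35400 J, ΔU = 13800 J.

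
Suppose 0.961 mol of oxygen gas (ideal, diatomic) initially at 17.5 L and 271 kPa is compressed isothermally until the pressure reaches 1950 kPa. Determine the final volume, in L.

2.43 L

T₁ = P₁V₁/(nR) = 271×17.5/(0.961×8.314) = 594 K.
Isothermal: T stays 594 K; PV = const ⇒ V₂ = 2.43 L, P₂ = 1950 kPa.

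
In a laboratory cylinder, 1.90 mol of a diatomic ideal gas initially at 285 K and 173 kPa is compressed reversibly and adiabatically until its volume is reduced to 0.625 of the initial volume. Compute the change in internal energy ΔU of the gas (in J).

2330 J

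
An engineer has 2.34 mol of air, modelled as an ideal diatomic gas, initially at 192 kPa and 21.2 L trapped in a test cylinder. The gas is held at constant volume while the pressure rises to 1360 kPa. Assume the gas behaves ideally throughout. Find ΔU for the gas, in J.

61900 J

T₁ = P₁V₁/(nR) = 192×21.2/(2.34×8.314) = 209 K.
Isochoric: V stays 21.2 L; P/T = const ⇒ T₂ = 1480 K, P₂ = 1360 kPa.
For an ideal gas ΔU = nCvΔT with Cv = (5/2)R = 20.8 J/(mol·K).
ΔU = 2.34×20.8×(1480−209) = 61900 J.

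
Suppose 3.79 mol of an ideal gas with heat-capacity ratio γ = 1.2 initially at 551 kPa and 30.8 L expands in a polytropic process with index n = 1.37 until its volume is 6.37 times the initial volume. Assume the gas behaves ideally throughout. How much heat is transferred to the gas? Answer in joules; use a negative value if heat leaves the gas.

T₁ = P₁V₁/(nR) = 551×30.8/(3.79×8.314) = 539 K.
Polytropic n=1.37: T₂ = T₁(V₁/V₂)^(n−1) = 539×(0.157)^0.37 = 271 K; P₂ = P₁(V₁/V₂)^n = 43.6 kPa.
W = (P₁V₁−P₂V₂)/(n−1) = (551×30.8−43.6×196)/0.37 = 22700 J.
ΔU = nCvΔT = 3.79×41.6×(271−539) = -42100 J.
Q = ΔU + W = -19300 J.

-19300 J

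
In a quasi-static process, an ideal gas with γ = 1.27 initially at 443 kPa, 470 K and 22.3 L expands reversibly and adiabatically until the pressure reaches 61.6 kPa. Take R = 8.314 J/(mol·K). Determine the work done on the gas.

-12500 J

n = P₁V₁/(RT₁) = 443×22.3/(8.314×470) = 2.53 mol.
Adiabatic: T₂/T₁ = (P₂/P₁)^((γ−1)/γ) ⇒ T₂ = 470×(0.139)^0.213 = 309 K; V₂ = 105 L.
ΔU = nCvΔT = 2.53×30.8×(309−470) = -12500 J.
Q = 0 for an adiabatic process, so W = −ΔU = 12500 J.
Work done on the gas = −W_by = -12500 J.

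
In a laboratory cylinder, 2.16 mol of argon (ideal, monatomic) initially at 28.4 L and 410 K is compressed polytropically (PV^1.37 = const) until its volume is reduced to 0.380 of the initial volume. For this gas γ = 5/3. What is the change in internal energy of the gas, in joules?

P₁ = nRT₁/V₁ = 2.16×8.314×410/28.4 = 259 kPa.
Polytropic n=1.37: T₂ = T₁(V₁/V₂)^(n−1) = 410×(2.63)^0.37 = 586 K; P₂ = P₁(V₁/V₂)^n = 976 kPa.
For an ideal gas ΔU = nCvΔT with Cv = (3/2)R = 12.5 J/(mol·K).
ΔU = 2.16×12.5×(586−410) = 4750 J.

4750 J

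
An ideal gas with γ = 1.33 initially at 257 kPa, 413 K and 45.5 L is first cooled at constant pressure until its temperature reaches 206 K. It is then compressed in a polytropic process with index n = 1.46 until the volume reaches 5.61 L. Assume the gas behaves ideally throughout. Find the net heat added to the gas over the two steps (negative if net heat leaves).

-19100 J

n = P₁V₁/(RT₁) = 257×45.5/(8.314×413) = 3.41 mol.
Step 1 — Isobaric: P stays 257 kPa; V/T = const ⇒ T₂ = 206 K, V₂ = 22.7 L.
W = PΔV = 257×(22.7−45.5) kPa·L = -5860 J.
ΔU = nCvΔT = 3.41×25.2×(206−413) = -17800 J.
Q = ΔU + W = nCpΔT = -23600 J.
State after step 1: P = 257 kPa, V = 22.7 L, T = 206 K.
Step 2 — Polytropic n=1.46: T₂ = T₁(V₁/V₂)^(n−1) = 206×(4.05)^0.46 = 392 K; P₂ = P₁(V₁/V₂)^n = 1980 kPa.
W = (P₁V₁−P₂V₂)/(n−1) = (257×22.7−1980×5.61)/0.46 = -11400 J.
ΔU = nCvΔT = 3.41×25.2×(392−206) = 15900 J.
Q = ΔU + W = 4510 J.
Net over both steps: W = -17300 J, Q = -19100 J, ΔU = -1820 J.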